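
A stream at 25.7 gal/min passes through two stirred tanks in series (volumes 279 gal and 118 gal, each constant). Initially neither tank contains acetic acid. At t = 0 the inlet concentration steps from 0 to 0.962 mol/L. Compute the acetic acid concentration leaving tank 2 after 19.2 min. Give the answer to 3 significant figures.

0.688 mol/L

Species balance on tank i: dCᵢ/dt = (Cᵢ₋₁ − Cᵢ)/τᵢ with τᵢ = Vᵢ/Q.
τ₁ = 279/25.7 = 10.856 min; τ₂ = 118/25.7 = 4.5914 min.
Solving the cascade with C₁(0)=C₂(0)=0 gives C₂(t) = C_in[1 − (τ₁ e^(−t/τ₁) − τ₂ e^(−t/τ₂))/(τ₁ − τ₂)].
At t = 19.2: e^(−t/τ₁) = 0.17057, e^(−t/τ₂) = 0.015273.
C₂ = 0.962·[1 − (10.856·0.17057 − 4.5914·0.015273)/(6.2646)] = 0.962·0.71561 = 0.68841 mol/L.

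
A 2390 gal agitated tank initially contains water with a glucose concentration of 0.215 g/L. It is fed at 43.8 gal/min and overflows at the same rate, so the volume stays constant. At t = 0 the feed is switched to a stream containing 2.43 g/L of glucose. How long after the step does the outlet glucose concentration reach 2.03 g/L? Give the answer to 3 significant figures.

Species balance: V dC/dt = Q(C_in − C) ⇒ τ = V/Q = 54.566 min.
C(t) = C_in + (C₀ − C_in) e^(−t/τ). Set C = 2.03 and solve for t:
e^(−t/τ) = (C − C_in)/(C₀ − C_in) = (2.03 − 2.43)/(0.215 − 2.43) = 0.18059
t = −τ ln(…) = 54.566 × 1.7115 = 93.392 min.

93.4 min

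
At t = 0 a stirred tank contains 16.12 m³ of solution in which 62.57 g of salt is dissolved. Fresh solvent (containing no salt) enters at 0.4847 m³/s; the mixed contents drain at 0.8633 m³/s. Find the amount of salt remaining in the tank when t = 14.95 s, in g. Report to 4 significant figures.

23.34 g

Total volume: dV/dt = Q_in − Q_out = -0.378600 m³/s, so V(t) = 16.12 − 0.378600 t and V(14.95) = 10.4599 m³.
Solute balance: dm/dt = 0 − Q_out C = −Q_out m/V(t).
dm/m = −Q_out dt/(V₀ − 0.378600 t); integrating gives ln(m/m₀) = −(Q_out/(Q_in−Q_out)) ln(V/V₀).
m = m₀ (V₀/V)^(Q_out/(Q_in−Q_out)) = 62.57 × (16.12/10.4599)^(-2.28024) = 23.3375 g.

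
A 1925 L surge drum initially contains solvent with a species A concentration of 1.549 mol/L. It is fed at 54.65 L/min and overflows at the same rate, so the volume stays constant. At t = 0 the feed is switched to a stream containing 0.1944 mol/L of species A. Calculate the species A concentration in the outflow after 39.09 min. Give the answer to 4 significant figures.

Unsteady species balance (constant V, well mixed): V dC/dt = Q(C_in − C).
Time constant τ = V/Q = 1925/54.65 = 35.2242 min.
Integrating: C(t) = C_in + (C₀ − C_in) e^(−t/τ).
C(39.09) = 0.1944 + (1.549 − 0.1944)·e^(−39.09/35.2242) = 0.1944 + (1.35460)·0.329641 = 0.640932 mol/L.

0.6409 mol/L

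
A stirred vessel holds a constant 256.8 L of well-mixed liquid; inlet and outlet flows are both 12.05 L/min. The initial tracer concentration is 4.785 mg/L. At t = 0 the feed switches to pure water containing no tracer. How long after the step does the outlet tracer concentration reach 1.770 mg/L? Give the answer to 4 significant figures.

21.19 min

Transient balance on the dissolved component: V dC/dt = Q(C_in − C), so τ = V/Q = 21.3112 min.
C(t) = C_in + (C₀ − C_in) e^(−t/τ). Set C = 1.770 and solve for t:
e^(−t/τ) = (C − C_in)/(C₀ − C_in) = (1.770 − 0)/(4.785 − 0) = 0.369906
t = −τ ln(…) = 21.3112 × 0.994506 = 21.1941 min.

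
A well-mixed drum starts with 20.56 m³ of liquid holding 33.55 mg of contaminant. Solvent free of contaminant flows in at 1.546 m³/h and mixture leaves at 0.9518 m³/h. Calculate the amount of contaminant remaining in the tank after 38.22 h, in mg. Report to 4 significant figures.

Let m(t) be the amount of contaminant. Volume: V(t) = V₀ + (Q_in − Q_out) t = 20.56 + 0.594200 t; V(38.22) = 43.2703 m³.
Solute balance: dm/dt = 0 − Q_out C = −Q_out m/V(t).
Separate: dm/m = −Q_out dt/V(t) ⇒ ln(m/m₀) = −(Q_out/(Q_in−Q_out)) ln(V/V₀).
m = m₀ (V₀/V)^(Q_out/(Q_in−Q_out)) = 33.55 × (20.56/43.2703)^(1.60182) = 10.1868 mg.

10.19 mg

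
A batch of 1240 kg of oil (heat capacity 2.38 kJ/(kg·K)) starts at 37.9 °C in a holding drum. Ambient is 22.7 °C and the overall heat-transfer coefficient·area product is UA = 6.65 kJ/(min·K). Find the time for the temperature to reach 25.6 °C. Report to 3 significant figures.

735 min

M c_p dT/dt = −UA(T − T_amb).
τ = M c_p/UA = 443.79 min; T_ss = T_amb = 22.700 °C.
T(t) = T_ss + (T₀ − T_ss)e^(−t/τ); set T = 25.6:
t = −τ ln[(T − T_ss)/(T₀ − T_ss)] = −443.79 · ln(0.19079) = 735.17 min.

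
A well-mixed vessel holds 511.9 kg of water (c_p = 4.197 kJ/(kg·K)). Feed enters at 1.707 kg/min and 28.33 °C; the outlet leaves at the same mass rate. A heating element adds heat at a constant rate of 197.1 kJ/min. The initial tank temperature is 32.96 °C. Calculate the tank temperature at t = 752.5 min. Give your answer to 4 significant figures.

M c_p dT/dt = ṁ c_p (T_in − T) + Q̇.
Rearrange: dT/dt = (T_ss − T)/τ with τ = M/ṁ = 299.883 min and T_ss = T_in + Q̇/(ṁ c_p) = 55.8415 °C.
T approaches T_ss exponentially: T(t) = T_ss + (T₀ − T_ss) e^(−t/τ).
T(752.5) = 55.8415 + (-22.8815)·e^(−752.5/299.883) = 55.8415 + (-22.8815)·0.0813241 = 53.9807 °C.

53.98 °C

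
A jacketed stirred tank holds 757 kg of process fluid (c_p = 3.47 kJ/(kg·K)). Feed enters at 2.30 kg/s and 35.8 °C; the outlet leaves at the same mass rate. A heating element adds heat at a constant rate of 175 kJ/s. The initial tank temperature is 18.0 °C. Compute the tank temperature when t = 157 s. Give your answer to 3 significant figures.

33.1 °C

M c_p dT/dt = ṁ c_p (T_in − T) + Q̇.
Rearrange: dT/dt = (T_ss − T)/τ with τ = M/ṁ = 329.13 s and T_ss = T_in + Q̇/(ṁ c_p) = 57.727 °C.
T approaches T_ss exponentially: T(t) = T_ss + (T₀ − T_ss) e^(−t/τ).
T(157) = 57.727 + (-39.727)·e^(−157/329.13) = 57.727 + (-39.727)·0.62063 = 33.071 °C.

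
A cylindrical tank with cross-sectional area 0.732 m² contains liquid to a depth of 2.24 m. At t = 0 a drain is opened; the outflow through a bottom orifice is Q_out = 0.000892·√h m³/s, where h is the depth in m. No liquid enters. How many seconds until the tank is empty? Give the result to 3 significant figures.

2460 s

Volume balance on the tank: A dh/dt = −0.000892 √h.
∫ h^(−1/2) dh = −(0.000892/A) ∫ dt, giving 2√h = 2√h₀ − (0.000892/A) t.
Tank is empty when √h = 0: t_empty = 2A√h₀/0.000892.
t_empty = 2·0.732·√2.24/0.000892 = 1.4640·1.4967/0.000892 = 2456.4 s.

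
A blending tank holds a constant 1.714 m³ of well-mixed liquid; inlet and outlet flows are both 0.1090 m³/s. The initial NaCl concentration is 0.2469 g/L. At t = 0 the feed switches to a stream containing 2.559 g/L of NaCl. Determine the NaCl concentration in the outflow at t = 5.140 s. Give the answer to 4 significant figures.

0.8916 g/L

Mass balance on the solute (V constant): V dC/dt = Q(C_in − C).
Rewrite as dC/dt + C/τ = C_in/τ, τ = V/Q = 15.7248 s.
C approaches C_in exponentially: C(t) = C_in + (C₀ − C_in) e^(−t/τ).
C(5.140) = 2.559 + (0.2469 − 2.559)·e^(−5.140/15.7248) = 2.559 + (-2.31210)·0.721175 = 0.891570 g/L.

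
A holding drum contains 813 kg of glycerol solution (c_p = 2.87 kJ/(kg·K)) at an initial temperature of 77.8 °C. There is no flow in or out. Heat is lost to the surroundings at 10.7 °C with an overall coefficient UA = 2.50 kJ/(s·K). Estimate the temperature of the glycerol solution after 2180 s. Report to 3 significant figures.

M c_p dT/dt = −UA(T − T_amb).
dT/dt = (T_ss − T)/τ with T_ss = T_amb = 10.700 °C, τ = M c_p/UA = 813·2.87/2.50 = 933.32 s.
T approaches T_ss exponentially: T(t) = T_ss + (T₀ − T_ss) e^(−t/τ).
T(2180) = 10.700 + (67.100)·0.096739 = 17.191 °C.

17.2 °C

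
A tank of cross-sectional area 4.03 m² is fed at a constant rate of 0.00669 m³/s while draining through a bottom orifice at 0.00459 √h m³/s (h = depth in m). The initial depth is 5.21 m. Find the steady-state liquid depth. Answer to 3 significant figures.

A dh/dt = Q_in − 0.00459 √h. Steady state requires inflow = outflow:
Q_in = 0.00459 √h_ss ⇒ √h_ss = 0.00669/0.00459 = 1.4575.
h_ss = 1.4575² = 2.1244 m. (Since h₀ = 5.21 m > h_ss, the level will fall toward this value.)

2.12 m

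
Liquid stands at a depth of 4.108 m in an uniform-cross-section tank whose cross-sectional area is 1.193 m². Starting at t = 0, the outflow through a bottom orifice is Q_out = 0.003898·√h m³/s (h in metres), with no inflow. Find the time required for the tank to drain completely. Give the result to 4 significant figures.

A dh/dt = −Q_out = −0.003898 √h.
Separate and integrate: 2(√h − √h₀) = −(0.003898/A) t.
Tank is empty when √h = 0: t_empty = 2A√h₀/0.003898.
t_empty = 2·1.193·√4.108/0.003898 = 2.38600·2.02682/0.003898 = 1240.63 s.

1241 s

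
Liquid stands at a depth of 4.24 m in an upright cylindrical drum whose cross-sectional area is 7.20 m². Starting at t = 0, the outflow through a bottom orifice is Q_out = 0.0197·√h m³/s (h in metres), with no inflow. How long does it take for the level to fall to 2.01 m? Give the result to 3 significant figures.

Accumulation of liquid (constant cross-section A): A dh/dt = −0.0197 √h.
Separate and integrate: 2(√h − √h₀) = −(0.0197/A) t.
t = 2A(√h₀ − √h)/0.0197 = 2·7.20·(√4.24 − √2.01)/0.0197
  = 14.400 × (2.0591 − 1.4177) / 0.0197 = 468.83 s.

469 s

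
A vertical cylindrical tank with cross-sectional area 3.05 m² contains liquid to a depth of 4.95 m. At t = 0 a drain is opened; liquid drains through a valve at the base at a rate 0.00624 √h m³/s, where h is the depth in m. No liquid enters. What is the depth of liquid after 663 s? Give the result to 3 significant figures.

2.39 m

A dh/dt = −Q_out = −0.00624 √h.
∫ h^(−1/2) dh = −(0.00624/A) ∫ dt, giving 2√h = 2√h₀ − (0.00624/A) t.
√h = √4.95 − 0.00624·663/(2·3.05) = 2.2249 − 0.67822 = 1.5466.
h = 1.5466² = 2.3921 m.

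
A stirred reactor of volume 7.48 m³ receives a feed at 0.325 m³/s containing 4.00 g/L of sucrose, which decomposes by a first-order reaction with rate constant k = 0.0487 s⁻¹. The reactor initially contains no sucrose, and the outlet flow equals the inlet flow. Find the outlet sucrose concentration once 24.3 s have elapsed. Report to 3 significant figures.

V dC/dt = Q(C_in − C) − k V C.
dC/dt = (Q/V) C_in − (Q/V + k) C; effective rate a = Q/V + k = 0.043449 + 0.0487 = 0.092149 s⁻¹.
C_ss = Q C_in/(Q + kV) = 1.8860 g/L; C(t) = C_ss + (C₀ − C_ss) e^(−a t).
C(24.3) = 1.8860 + (-1.8860)·e^(−0.092149·24.3) = 1.8860 + (-1.8860)·0.10654 = 1.6851 g/L.

1.69 g/L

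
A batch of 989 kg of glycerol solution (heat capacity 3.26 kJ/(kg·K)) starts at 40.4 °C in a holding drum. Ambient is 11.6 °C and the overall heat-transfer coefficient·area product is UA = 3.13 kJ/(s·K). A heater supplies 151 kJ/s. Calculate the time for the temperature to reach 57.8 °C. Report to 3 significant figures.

Lumped-capacitance energy balance: M c_p dT/dt = UA(T_amb − T) + Q̇.
τ = M c_p/UA = 1030.1 s; T_ss = T_amb + Q̇/UA = 11.6 + 151/3.13 = 59.843 °C.
T(t) = T_ss + (T₀ − T_ss)e^(−t/τ); set T = 57.8:
t = −τ ln[(T − T_ss)/(T₀ − T_ss)] = −1030.1 · ln(0.10507) = 2320.9 s.

2320 s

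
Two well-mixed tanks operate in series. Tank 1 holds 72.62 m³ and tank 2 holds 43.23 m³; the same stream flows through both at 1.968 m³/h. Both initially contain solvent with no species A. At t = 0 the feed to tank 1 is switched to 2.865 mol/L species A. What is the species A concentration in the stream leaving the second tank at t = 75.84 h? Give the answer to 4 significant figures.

Time constants: τᵢ = Vᵢ/Q for each well-mixed tank.
τ₁ = 72.62/1.968 = 36.9004 h; τ₂ = 43.23/1.968 = 21.9665 h.
Tank 1: C₁ = C_in(1 − e^(−t/τ₁)). Tank 2 (τ₁ ≠ τ₂): C₂ = C_in[1 − (τ₁ e^(−t/τ₁) − τ₂ e^(−t/τ₂))/(τ₁ − τ₂)].
At t = 75.84: e^(−t/τ₁) = 0.128059, e^(−t/τ₂) = 0.0316652.
C₂ = 2.865·[1 − (36.9004·0.128059 − 21.9665·0.0316652)/(14.9339)] = 2.865·0.730154 = 2.09189 mol/L.

2.092 mol/L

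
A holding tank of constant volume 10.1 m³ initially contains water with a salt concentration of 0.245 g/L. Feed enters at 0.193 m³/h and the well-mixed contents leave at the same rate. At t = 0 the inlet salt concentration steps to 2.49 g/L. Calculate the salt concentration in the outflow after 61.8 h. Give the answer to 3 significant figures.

1.80 g/L

Accumulation = in − out for the solute gives V dC/dt = Q(C_in − C).
So dC/dt = (C_in − C)/τ with τ = V/Q = 10.1/0.193 = 52.332 h.
Solution: C(t) = C_in + (C₀ − C_in) e^(−t/τ).
C(61.8) = 2.49 + (0.245 − 2.49)·e^(−61.8/52.332) = 2.49 + (-2.2450)·0.30699 = 1.8008 g/L.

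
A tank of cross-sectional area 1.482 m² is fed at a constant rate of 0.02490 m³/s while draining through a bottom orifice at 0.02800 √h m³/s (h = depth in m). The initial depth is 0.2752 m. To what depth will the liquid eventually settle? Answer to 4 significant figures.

0.7908 m

Level balance: A dh/dt = 0.02490 − 0.02800 √h. Setting dh/dt = 0:
Q_in = 0.02800 √h_ss ⇒ √h_ss = 0.02490/0.02800 = 0.889286.
h_ss = 0.889286² = 0.790829 m. (Since h₀ = 0.2752 m < h_ss, the level will rise toward this value.)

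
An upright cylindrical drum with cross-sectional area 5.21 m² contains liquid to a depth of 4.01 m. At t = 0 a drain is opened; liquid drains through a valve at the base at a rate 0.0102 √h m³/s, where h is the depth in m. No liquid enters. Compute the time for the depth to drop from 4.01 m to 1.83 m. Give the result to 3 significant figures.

664 s

A dh/dt = −Q_out = −0.0102 √h.
This is separable: 2 d(√h)/dt = −0.0102/A, so √h = √h₀ − (0.0102/(2A)) t.
t = 2A(√h₀ − √h)/0.0102 = 2·5.21·(√4.01 − √1.83)/0.0102
  = 10.420 × (2.0025 − 1.3528) / 0.0102 = 663.74 s.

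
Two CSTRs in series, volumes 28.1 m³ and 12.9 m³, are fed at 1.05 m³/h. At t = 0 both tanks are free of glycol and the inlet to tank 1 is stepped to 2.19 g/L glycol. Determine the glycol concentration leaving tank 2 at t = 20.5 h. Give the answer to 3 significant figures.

Time constants: τᵢ = Vᵢ/Q for each well-mixed tank.
τ₁ = 28.1/1.05 = 26.762 h; τ₂ = 12.9/1.05 = 12.286 h.
Tank 1: C₁ = C_in(1 − e^(−t/τ₁)). Tank 2 (τ₁ ≠ τ₂): C₂ = C_in[1 − (τ₁ e^(−t/τ₁) − τ₂ e^(−t/τ₂))/(τ₁ − τ₂)].
At t = 20.5: e^(−t/τ₁) = 0.46486, e^(−t/τ₂) = 0.18851.
C₂ = 2.19·[1 − (26.762·0.46486 − 12.286·0.18851)/(14.476)] = 2.19·0.30060 = 0.65832 g/L.

0.658 g/L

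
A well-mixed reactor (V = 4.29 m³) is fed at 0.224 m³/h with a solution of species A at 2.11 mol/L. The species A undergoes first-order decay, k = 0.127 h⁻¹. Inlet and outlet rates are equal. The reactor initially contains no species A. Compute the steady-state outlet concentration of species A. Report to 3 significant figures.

Accumulation = in − out − consumed: V dC/dt = Q C_in − Q C − k V C.
Steady state (dC/dt = 0): C_ss = Q C_in/(Q + kV) = C_in/(1 + kV/Q).
C_ss = 0.224·2.11/(0.224 + 0.127·4.29) = 0.47264/0.76883 = 0.61475 mol/L.

0.615 mol/L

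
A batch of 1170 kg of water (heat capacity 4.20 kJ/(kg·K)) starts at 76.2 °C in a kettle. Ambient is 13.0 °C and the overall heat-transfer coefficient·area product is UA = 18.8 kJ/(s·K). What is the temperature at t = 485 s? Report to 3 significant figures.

22.9 °C

Lumped-capacitance energy balance: M c_p dT/dt = UA(T_amb − T).
dT/dt = (T_ss − T)/τ with T_ss = T_amb = 13.000 °C, τ = M c_p/UA = 1170·4.20/18.8 = 261.38 s.
T approaches T_ss exponentially: T(t) = T_ss + (T₀ − T_ss) e^(−t/τ).
T(485) = 13.000 + (63.200)·0.15637 = 22.883 °C.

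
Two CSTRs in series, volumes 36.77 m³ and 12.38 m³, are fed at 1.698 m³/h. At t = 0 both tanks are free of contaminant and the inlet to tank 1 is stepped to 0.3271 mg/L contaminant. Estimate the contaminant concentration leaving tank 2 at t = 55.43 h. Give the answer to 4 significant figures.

Each tank obeys Vᵢ dCᵢ/dt = Q(Cᵢ₋₁ − Cᵢ), so τᵢ = Vᵢ/Q.
τ₁ = 36.77/1.698 = 21.6549 h; τ₂ = 12.38/1.698 = 7.29093 h.
Tank 1: C₁ = C_in(1 − e^(−t/τ₁)). Tank 2 (τ₁ ≠ τ₂): C₂ = C_in[1 − (τ₁ e^(−t/τ₁) − τ₂ e^(−t/τ₂))/(τ₁ − τ₂)].
At t = 55.43: e^(−t/τ₁) = 0.0773280, e^(−t/τ₂) = 0.000499154.
C₂ = 0.3271·[1 − (21.6549·0.0773280 − 7.29093·0.000499154)/(14.3640)] = 0.3271·0.883675 = 0.289050 mg/L.

0.2891 mg/L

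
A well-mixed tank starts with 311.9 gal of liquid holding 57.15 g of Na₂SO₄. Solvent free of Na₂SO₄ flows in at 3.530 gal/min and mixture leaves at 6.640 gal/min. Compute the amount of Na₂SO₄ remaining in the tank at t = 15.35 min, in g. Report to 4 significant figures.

Total volume: dV/dt = Q_in − Q_out = -3.11000 gal/min, so V(t) = 311.9 − 3.11000 t and V(15.35) = 264.161 gal.
No Na₂SO₄ enters, so dm/dt = −Q_out · (m/V).
Separate: dm/m = −Q_out dt/V(t) ⇒ ln(m/m₀) = −(Q_out/(Q_in−Q_out)) ln(V/V₀).
m = m₀ (V₀/V)^(Q_out/(Q_in−Q_out)) = 57.15 × (311.9/264.161)^(-2.13505) = 40.0850 g.

40.08 g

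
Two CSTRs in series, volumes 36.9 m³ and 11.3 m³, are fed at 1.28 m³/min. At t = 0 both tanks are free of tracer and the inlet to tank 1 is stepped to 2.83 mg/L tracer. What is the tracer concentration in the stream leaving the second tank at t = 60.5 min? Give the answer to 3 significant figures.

Each tank obeys Vᵢ dCᵢ/dt = Q(Cᵢ₋₁ − Cᵢ), so τᵢ = Vᵢ/Q.
τ₁ = 36.9/1.28 = 28.828 min; τ₂ = 11.3/1.28 = 8.8281 min.
Tank 1: C₁ = C_in(1 − e^(−t/τ₁)). Tank 2 (τ₁ ≠ τ₂): C₂ = C_in[1 − (τ₁ e^(−t/τ₁) − τ₂ e^(−t/τ₂))/(τ₁ − τ₂)].
At t = 60.5: e^(−t/τ₁) = 0.12262, e^(−t/τ₂) = 0.0010562.
C₂ = 2.83·[1 − (28.828·0.12262 − 8.8281·0.0010562)/(20.000)] = 2.83·0.82372 = 2.3311 mg/L.

2.33 mg/L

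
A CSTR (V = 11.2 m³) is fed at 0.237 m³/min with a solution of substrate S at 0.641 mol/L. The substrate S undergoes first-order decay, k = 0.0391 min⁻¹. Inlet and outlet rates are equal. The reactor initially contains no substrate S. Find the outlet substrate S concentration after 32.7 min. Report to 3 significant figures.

Accumulation = in − out − consumed: V dC/dt = Q C_in − Q C − k V C.
dC/dt = (Q/V) C_in − (Q/V + k) C; effective rate a = Q/V + k = 0.021161 + 0.0391 = 0.060261 min⁻¹.
C_ss = Q C_in/(Q + kV) = 0.22509 mol/L; C(t) = C_ss + (C₀ − C_ss) e^(−a t).
C(32.7) = 0.22509 + (-0.22509)·e^(−0.060261·32.7) = 0.22509 + (-0.22509)·0.13938 = 0.19372 mol/L.

0.194 mol/L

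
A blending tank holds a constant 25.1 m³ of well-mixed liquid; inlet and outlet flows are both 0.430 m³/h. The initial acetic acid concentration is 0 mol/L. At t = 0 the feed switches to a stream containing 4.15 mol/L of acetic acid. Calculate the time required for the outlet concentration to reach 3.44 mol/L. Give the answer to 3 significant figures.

Species balance: V dC/dt = Q(C_in − C) ⇒ τ = V/Q = 58.372 h.
C(t) = C_in + (C₀ − C_in) e^(−t/τ). Set C = 3.44 and solve for t:
e^(−t/τ) = (C − C_in)/(C₀ − C_in) = (3.44 − 4.15)/(0 − 4.15) = 0.17108
t = −τ ln(…) = 58.372 × 1.7656 = 103.06 h.

103 h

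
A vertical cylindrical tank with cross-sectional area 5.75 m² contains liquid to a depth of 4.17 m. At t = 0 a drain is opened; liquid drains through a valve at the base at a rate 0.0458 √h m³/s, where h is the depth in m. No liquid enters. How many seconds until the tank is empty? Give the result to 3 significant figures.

513 s

A dh/dt = −Q_out = −0.0458 √h.
This is separable: 2 d(√h)/dt = −0.0458/A, so √h = √h₀ − (0.0458/(2A)) t.
Set h = 0: 2√h₀ = (0.0458/A) t_empty ⇒ t_empty = 2A√h₀/0.0458.
t_empty = 2·5.75·√4.17/0.0458 = 11.500·2.0421/0.0458 = 512.74 s.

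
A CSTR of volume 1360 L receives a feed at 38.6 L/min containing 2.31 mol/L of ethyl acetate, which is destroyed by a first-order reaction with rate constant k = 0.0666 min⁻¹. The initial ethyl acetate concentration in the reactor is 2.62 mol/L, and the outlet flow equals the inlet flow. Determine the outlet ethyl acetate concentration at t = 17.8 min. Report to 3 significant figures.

1.05 mol/L

Species balance: V dC/dt = Q C_in − Q C − k V C.
dC/dt = (Q/V) C_in − (Q/V + k) C; effective rate a = Q/V + k = 0.028382 + 0.0666 = 0.094982 min⁻¹.
C_ss = Q C_in/(Q + kV) = 0.69027 mol/L; C(t) = C_ss + (C₀ − C_ss) e^(−a t).
C(17.8) = 0.69027 + (1.9297)·e^(−0.094982·17.8) = 0.69027 + (1.9297)·0.18439 = 1.0461 mol/L.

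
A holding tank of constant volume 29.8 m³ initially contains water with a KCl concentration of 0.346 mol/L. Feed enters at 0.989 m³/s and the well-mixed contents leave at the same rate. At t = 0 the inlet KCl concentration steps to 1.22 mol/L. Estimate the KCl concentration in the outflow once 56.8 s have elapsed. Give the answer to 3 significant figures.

Species balance on the tank: V dC/dt = Q(C_in − C).
Time constant τ = V/Q = 29.8/0.989 = 30.131 s.
C approaches C_in exponentially: C(t) = C_in + (C₀ − C_in) e^(−t/τ).
C(56.8) = 1.22 + (0.346 − 1.22)·e^(−56.8/30.131) = 1.22 + (-0.87400)·0.15182 = 1.0873 mol/L.

1.09 mol/L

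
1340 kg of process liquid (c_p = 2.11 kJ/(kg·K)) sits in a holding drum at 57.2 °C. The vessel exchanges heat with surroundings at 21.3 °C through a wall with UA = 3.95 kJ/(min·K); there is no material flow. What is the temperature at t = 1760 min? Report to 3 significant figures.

Energy balance: M c_p dT/dt = −UA(T − T_amb).
dT/dt = (T_ss − T)/τ with T_ss = T_amb = 21.300 °C, τ = M c_p/UA = 1340·2.11/3.95 = 715.80 min.
Integrating: T(t) = T_ss + (T₀ − T_ss) e^(−t/τ).
T(1760) = 21.300 + (35.900)·0.085538 = 24.371 °C.

24.4 °C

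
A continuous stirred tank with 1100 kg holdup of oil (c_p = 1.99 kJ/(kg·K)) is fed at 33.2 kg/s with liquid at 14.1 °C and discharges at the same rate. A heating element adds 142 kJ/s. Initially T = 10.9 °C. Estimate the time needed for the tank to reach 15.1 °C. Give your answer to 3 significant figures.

Unsteady energy balance on the tank contents: M c_p dT/dt = ṁ c_p (T_in − T) + 142.
τ = M/ṁ = 33.133 s; T_ss = T_in + Q̇/(ṁ c_p) = 16.249 °C.
T(t) = T_ss + (T₀ − T_ss) e^(−t/τ). Set T = 15.1:
e^(−t/τ) = (15.1 − 16.249)/(10.9 − 16.249) = 0.21485
t = −33.133 · ln(0.21485) = 50.952 s.

51.0 s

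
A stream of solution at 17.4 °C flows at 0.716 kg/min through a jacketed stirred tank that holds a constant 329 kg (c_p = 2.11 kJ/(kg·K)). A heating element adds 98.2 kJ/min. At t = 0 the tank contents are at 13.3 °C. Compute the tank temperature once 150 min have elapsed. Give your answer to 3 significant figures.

M c_p dT/dt = ṁ c_p (T_in − T) + Q̇.
τ = M/ṁ = 459.50 min; T_ss = T_in + Q̇/(ṁ c_p) = 17.4 + 98.2/(0.716·2.11) = 82.400 °C.
Solution: T(t) = T_ss + (T₀ − T_ss) e^(−t/τ).
T(150) = 82.400 + (-69.100)·e^(−150/459.50) = 82.400 + (-69.100)·0.72148 = 32.546 °C.

32.5 °C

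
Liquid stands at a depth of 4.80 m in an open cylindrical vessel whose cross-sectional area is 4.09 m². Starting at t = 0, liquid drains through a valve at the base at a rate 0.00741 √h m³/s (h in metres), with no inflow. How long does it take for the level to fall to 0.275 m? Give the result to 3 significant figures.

With no inflow, A dh/dt = −0.00741 √h.
∫ h^(−1/2) dh = −(0.00741/A) ∫ dt, giving 2√h = 2√h₀ − (0.00741/A) t.
t = 2A(√h₀ − √h)/0.00741 = 2·4.09·(√4.80 − √0.275)/0.00741
  = 8.1800 × (2.1909 − 0.52440) / 0.00741 = 1839.7 s.

1840 s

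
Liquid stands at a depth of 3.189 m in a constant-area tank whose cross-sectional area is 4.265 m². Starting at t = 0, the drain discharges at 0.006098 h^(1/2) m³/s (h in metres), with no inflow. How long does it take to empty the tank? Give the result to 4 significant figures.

2498 s

A dh/dt = −Q_out = −0.006098 √h.
∫ h^(−1/2) dh = −(0.006098/A) ∫ dt, giving 2√h = 2√h₀ − (0.006098/A) t.
Tank is empty when √h = 0: t_empty = 2A√h₀/0.006098.
t_empty = 2·4.265·√3.189/0.006098 = 8.53000·1.78578/0.006098 = 2497.98 s.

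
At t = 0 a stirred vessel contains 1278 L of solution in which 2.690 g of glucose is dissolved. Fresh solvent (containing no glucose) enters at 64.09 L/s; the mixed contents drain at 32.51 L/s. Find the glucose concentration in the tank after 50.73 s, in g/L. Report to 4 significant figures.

Total volume: dV/dt = Q_in − Q_out = 31.5800 L/s, so V(t) = 1278 + 31.5800 t and V(50.73) = 2880.05 L.
Solute balance: dm/dt = 0 − Q_out C = −Q_out m/V(t).
dm/m = −Q_out dt/(V₀ + 31.5800 t); integrating gives ln(m/m₀) = −(Q_out/(Q_in−Q_out)) ln(V/V₀).
m = m₀ (V₀/V)^(Q_out/(Q_in−Q_out)) = 2.690 × (1278/2880.05)^(1.02945) = 1.16544 g.
C = m/V = 1.16544/2880.05 = 0.000404660 g/L.

0.0004047 g/L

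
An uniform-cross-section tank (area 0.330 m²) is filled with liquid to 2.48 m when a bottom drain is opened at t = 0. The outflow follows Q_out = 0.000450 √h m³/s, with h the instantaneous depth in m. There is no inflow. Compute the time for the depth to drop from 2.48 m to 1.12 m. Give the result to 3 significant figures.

Volume balance on the tank: A dh/dt = −0.000450 √h.
This is separable: 2 d(√h)/dt = −0.000450/A, so √h = √h₀ − (0.000450/(2A)) t.
t = 2A(√h₀ − √h)/0.000450 = 2·0.330·(√2.48 − √1.12)/0.000450
  = 0.66000 × (1.5748 − 1.0583) / 0.000450 = 757.53 s.

758 s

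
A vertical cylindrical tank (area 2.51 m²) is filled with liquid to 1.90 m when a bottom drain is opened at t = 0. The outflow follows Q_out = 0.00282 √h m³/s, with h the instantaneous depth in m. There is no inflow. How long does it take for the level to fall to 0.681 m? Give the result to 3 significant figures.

985 s

A dh/dt = −Q_out = −0.00282 √h.
Separate and integrate: 2(√h − √h₀) = −(0.00282/A) t.
t = 2A(√h₀ − √h)/0.00282 = 2·2.51·(√1.90 − √0.681)/0.00282
  = 5.0200 × (1.3784 − 0.82523) / 0.00282 = 984.73 s.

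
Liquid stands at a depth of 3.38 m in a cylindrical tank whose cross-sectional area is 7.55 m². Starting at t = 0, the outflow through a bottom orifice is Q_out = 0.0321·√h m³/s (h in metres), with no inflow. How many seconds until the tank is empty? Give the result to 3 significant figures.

865 s

A dh/dt = −Q_out = −0.0321 √h.
Separate and integrate: 2(√h − √h₀) = −(0.0321/A) t.
Set h = 0: 2√h₀ = (0.0321/A) t_empty ⇒ t_empty = 2A√h₀/0.0321.
t_empty = 2·7.55·√3.38/0.0321 = 15.100·1.8385/0.0321 = 864.83 s.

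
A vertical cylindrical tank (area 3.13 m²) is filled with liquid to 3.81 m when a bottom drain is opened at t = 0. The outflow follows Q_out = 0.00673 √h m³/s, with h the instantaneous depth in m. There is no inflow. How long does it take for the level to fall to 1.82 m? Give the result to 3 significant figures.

561 s

Volume balance on the tank: A dh/dt = −0.00673 √h.
This is separable: 2 d(√h)/dt = −0.00673/A, so √h = √h₀ − (0.00673/(2A)) t.
t = 2A(√h₀ − √h)/0.00673 = 2·3.13·(√3.81 − √1.82)/0.00673
  = 6.2600 × (1.9519 − 1.3491) / 0.00673 = 560.75 s.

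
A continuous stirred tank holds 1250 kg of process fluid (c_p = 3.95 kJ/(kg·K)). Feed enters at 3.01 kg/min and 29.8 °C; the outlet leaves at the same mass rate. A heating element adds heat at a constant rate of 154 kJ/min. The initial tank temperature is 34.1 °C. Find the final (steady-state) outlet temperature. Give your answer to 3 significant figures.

Energy balance: M c_p dT/dt = ṁ c_p (T_in − T) + 154.
At steady state dT/dt = 0 ⇒ T_ss = T_in + Q̇/(ṁ c_p) = 29.8 + 154/(3.01·3.95) = 42.753 °C.

42.8 °C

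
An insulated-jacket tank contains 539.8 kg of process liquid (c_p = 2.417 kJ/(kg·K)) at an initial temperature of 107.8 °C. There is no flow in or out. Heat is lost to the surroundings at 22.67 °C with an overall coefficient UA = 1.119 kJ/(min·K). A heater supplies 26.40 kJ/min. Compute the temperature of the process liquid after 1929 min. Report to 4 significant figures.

58.03 °C

Lumped-capacitance energy balance: M c_p dT/dt = UA(T_amb − T) + Q̇.
dT/dt = (T_ss − T)/τ with T_ss = T_amb + Q̇/UA = 22.67 + 26.40/1.119 = 46.2625 °C, τ = M c_p/UA = 539.8·2.417/1.119 = 1165.95 min.
This is linear first-order; T(t) = T_ss + (T₀ − T_ss) e^(−t/τ).
T(1929) = 46.2625 + (61.5375)·0.191198 = 58.0283 °C.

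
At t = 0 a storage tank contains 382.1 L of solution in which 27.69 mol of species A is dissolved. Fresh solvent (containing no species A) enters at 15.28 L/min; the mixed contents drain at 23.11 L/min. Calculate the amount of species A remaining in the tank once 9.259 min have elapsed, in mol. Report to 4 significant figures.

14.88 mol

Let m(t) be the amount of species A. Volume: V(t) = V₀ + (Q_in − Q_out) t = 382.1 − 7.83000 t; V(9.259) = 309.602 L.
Species balance (pure solvent in): dm/dt = −Q_out · m/V(t).
Separate: dm/m = −Q_out dt/V(t) ⇒ ln(m/m₀) = −(Q_out/(Q_in−Q_out)) ln(V/V₀).
m = m₀ (V₀/V)^(Q_out/(Q_in−Q_out)) = 27.69 × (382.1/309.602)^(-2.95147) = 14.8812 mol.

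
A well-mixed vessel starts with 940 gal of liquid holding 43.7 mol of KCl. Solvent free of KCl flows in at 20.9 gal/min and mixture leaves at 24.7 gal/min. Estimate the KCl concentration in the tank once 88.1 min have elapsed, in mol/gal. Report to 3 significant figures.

Total volume: dV/dt = Q_in − Q_out = -3.8000 gal/min, so V(t) = 940 − 3.8000 t and V(88.1) = 605.22 gal.
Species balance (pure solvent in): dm/dt = −Q_out · m/V(t).
Separate: dm/m = −Q_out dt/V(t) ⇒ ln(m/m₀) = −(Q_out/(Q_in−Q_out)) ln(V/V₀).
m = m₀ (V₀/V)^(Q_out/(Q_in−Q_out)) = 43.7 × (940/605.22)^(-6.5000) = 2.4980 mol.
C = m/V = 2.4980/605.22 = 0.0041274 mol/gal.

0.00413 mol/gal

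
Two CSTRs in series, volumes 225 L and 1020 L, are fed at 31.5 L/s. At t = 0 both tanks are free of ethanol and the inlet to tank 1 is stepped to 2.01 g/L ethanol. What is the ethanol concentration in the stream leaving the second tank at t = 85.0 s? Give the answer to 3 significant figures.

1.82 g/L

Time constants: τᵢ = Vᵢ/Q for each well-mixed tank.
τ₁ = 225/31.5 = 7.1429 s; τ₂ = 1020/31.5 = 32.381 s.
Tank 1: C₁ = C_in(1 − e^(−t/τ₁)). Tank 2 (τ₁ ≠ τ₂): C₂ = C_in[1 − (τ₁ e^(−t/τ₁) − τ₂ e^(−t/τ₂))/(τ₁ − τ₂)].
At t = 85.0: e^(−t/τ₁) = 6.7904e-06, e^(−t/τ₂) = 0.072440.
C₂ = 2.01·[1 − (7.1429·6.7904e-06 − 32.381·0.072440)/(-25.238)] = 2.01·0.90706 = 1.8232 g/L.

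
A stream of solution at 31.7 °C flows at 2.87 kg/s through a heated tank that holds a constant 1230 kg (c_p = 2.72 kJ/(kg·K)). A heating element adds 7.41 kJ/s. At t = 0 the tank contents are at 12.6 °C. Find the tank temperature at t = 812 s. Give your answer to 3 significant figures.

29.6 °C

First-law balance (no shaft work): M c_p dT/dt = ṁ c_p (T_in − T) + 7.41.
Rearrange: dT/dt = (T_ss − T)/τ with τ = M/ṁ = 428.57 s and T_ss = T_in + Q̇/(ṁ c_p) = 32.649 °C.
T approaches T_ss exponentially: T(t) = T_ss + (T₀ − T_ss) e^(−t/τ).
T(812) = 32.649 + (-20.049)·e^(−812/428.57) = 32.649 + (-20.049)·0.15037 = 29.634 °C.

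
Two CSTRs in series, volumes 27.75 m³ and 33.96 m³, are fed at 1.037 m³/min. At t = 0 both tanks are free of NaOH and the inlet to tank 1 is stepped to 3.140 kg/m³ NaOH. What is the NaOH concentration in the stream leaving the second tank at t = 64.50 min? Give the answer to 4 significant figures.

Time constants: τᵢ = Vᵢ/Q for each well-mixed tank.
τ₁ = 27.75/1.037 = 26.7599 min; τ₂ = 33.96/1.037 = 32.7483 min.
Solving the cascade with C₁(0)=C₂(0)=0 gives C₂(t) = C_in[1 − (τ₁ e^(−t/τ₁) − τ₂ e^(−t/τ₂))/(τ₁ − τ₂)].
At t = 64.50: e^(−t/τ₁) = 0.0897862, e^(−t/τ₂) = 0.139517.
C₂ = 3.140·[1 − (26.7599·0.0897862 − 32.7483·0.139517)/(-5.98843)] = 3.140·0.638255 = 2.00412 kg/m³.

2.004 kg/m³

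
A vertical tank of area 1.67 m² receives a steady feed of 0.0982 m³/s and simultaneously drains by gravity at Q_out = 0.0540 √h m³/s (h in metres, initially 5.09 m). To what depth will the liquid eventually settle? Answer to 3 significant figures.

3.31 m

Volume balance on the tank: A dh/dt = Q_in − 0.0540 √h. At steady state dh/dt = 0:
Q_in = 0.0540 √h_ss ⇒ √h_ss = 0.0982/0.0540 = 1.8185.
h_ss = 1.8185² = 3.3070 m. (Since h₀ = 5.09 m > h_ss, the level will fall toward this value.)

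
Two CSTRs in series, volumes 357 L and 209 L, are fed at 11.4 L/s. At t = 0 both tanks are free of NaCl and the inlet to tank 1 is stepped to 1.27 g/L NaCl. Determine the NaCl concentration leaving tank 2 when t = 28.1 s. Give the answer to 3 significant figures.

0.408 g/L

Species balance on tank i: dCᵢ/dt = (Cᵢ₋₁ − Cᵢ)/τᵢ with τᵢ = Vᵢ/Q.
τ₁ = 357/11.4 = 31.316 s; τ₂ = 209/11.4 = 18.333 s.
Tank 1: C₁ = C_in(1 − e^(−t/τ₁)). Tank 2 (τ₁ ≠ τ₂): C₂ = C_in[1 − (τ₁ e^(−t/τ₁) − τ₂ e^(−t/τ₂))/(τ₁ − τ₂)].
At t = 28.1: e^(−t/τ₁) = 0.40766, e^(−t/τ₂) = 0.21595.
C₂ = 1.27·[1 − (31.316·0.40766 − 18.333·0.21595)/(12.982)] = 1.27·0.32160 = 0.40843 g/L.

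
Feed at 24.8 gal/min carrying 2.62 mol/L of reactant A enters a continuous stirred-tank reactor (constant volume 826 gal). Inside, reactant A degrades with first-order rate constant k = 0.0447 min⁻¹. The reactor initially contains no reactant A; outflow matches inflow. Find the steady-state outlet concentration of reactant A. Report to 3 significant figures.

Species balance: V dC/dt = Q C_in − Q C − k V C.
At steady state: 0 = Q C_in − (Q + kV) C_ss, so C_ss = Q C_in/(Q + kV).
C_ss = 24.8·2.62/(24.8 + 0.0447·826) = 64.976/61.722 = 1.0527 mol/L.

1.05 mol/L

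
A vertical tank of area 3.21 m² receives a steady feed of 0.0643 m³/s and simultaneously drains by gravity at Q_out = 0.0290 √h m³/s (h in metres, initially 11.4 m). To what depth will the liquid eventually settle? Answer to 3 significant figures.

4.92 m

Level balance: A dh/dt = 0.0643 − 0.0290 √h. Setting dh/dt = 0:
Q_in = 0.0290 √h_ss ⇒ √h_ss = 0.0643/0.0290 = 2.2172.
h_ss = 2.2172² = 4.9162 m. (Since h₀ = 11.4 m > h_ss, the level will fall toward this value.)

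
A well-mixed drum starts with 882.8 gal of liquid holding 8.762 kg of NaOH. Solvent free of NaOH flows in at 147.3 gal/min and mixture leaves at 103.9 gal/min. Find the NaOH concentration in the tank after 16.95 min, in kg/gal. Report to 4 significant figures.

0.001269 kg/gal

Total volume: dV/dt = Q_in − Q_out = 43.4000 gal/min, so V(t) = 882.8 + 43.4000 t and V(16.95) = 1618.43 gal.
Species balance (pure solvent in): dm/dt = −Q_out · m/V(t).
dm/m = −Q_out dt/(V₀ + 43.4000 t); integrating gives ln(m/m₀) = −(Q_out/(Q_in−Q_out)) ln(V/V₀).
m = m₀ (V₀/V)^(Q_out/(Q_in−Q_out)) = 8.762 × (882.8/1618.43)^(2.39401) = 2.05317 kg.
C = m/V = 2.05317/1618.43 = 0.00126862 kg/gal.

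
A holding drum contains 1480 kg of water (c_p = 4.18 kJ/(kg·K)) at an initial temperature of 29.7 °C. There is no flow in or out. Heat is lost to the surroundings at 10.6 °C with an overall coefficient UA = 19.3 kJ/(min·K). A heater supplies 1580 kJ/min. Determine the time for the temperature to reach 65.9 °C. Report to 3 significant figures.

Energy balance: M c_p dT/dt = −UA(T − T_amb) + Q̇.
τ = M c_p/UA = 320.54 min; T_ss = T_amb + Q̇/UA = 10.6 + 1580/19.3 = 92.465 °C.
T(t) = T_ss + (T₀ − T_ss)e^(−t/τ); set T = 65.9:
t = −τ ln[(T − T_ss)/(T₀ − T_ss)] = −320.54 · ln(0.42325) = 275.60 min.

276 min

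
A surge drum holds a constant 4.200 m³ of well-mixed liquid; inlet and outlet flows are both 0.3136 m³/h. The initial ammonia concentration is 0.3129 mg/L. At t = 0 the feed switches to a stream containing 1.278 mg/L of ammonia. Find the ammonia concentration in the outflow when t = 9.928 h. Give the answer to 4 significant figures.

0.8181 mg/L

Accumulation = in − out for the solute gives V dC/dt = Q(C_in − C).
So dC/dt = (C_in − C)/τ with τ = V/Q = 4.200/0.3136 = 13.3929 h.
Integrating: C(t) = C_in + (C₀ − C_in) e^(−t/τ).
C(9.928) = 1.278 + (0.3129 − 1.278)·e^(−9.928/13.3929) = 1.278 + (-0.965100)·0.476499 = 0.818131 mg/L.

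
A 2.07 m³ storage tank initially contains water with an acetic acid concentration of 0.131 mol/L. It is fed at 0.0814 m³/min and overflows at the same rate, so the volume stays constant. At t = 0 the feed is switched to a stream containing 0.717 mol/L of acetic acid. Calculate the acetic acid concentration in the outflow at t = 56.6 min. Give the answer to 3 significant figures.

Transient balance on the dissolved component: V dC/dt = Q(C_in − C).
Rewrite as dC/dt + C/τ = C_in/τ, τ = V/Q = 25.430 min.
Solution: C(t) = C_in + (C₀ − C_in) e^(−t/τ).
C(56.6) = 0.717 + (0.131 − 0.717)·e^(−56.6/25.430) = 0.717 + (-0.58600)·0.10799 = 0.65372 mol/L.

0.654 mol/L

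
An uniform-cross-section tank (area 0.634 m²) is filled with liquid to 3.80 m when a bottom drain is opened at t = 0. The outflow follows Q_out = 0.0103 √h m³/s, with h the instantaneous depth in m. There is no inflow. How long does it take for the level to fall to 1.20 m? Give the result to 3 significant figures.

With no inflow, A dh/dt = −0.0103 √h.
This is separable: 2 d(√h)/dt = −0.0103/A, so √h = √h₀ − (0.0103/(2A)) t.
t = 2A(√h₀ − √h)/0.0103 = 2·0.634·(√3.80 − √1.20)/0.0103
  = 1.2680 × (1.9494 − 1.0954) / 0.0103 = 105.12 s.

105 s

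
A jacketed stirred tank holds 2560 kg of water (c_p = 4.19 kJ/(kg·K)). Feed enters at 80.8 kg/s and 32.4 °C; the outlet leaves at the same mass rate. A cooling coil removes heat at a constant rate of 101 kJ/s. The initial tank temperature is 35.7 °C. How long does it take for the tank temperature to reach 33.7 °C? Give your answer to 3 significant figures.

25.7 s

M c_p dT/dt = ṁ c_p (T_in − T) − Q̇.
τ = M/ṁ = 31.683 s; T_ss = T_in − Q̇/(ṁ c_p) = 32.102 °C.
T(t) = T_ss + (T₀ − T_ss) e^(−t/τ). Set T = 33.7:
e^(−t/τ) = (33.7 − 32.102)/(35.7 − 32.102) = 0.44419
t = −31.683 · ln(0.44419) = 25.711 s.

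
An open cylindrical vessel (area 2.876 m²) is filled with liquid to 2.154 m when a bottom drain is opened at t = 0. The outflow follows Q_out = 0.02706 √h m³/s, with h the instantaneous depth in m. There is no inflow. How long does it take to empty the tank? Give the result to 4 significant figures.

312.0 s

A dh/dt = −Q_out = −0.02706 √h.
∫ h^(−1/2) dh = −(0.02706/A) ∫ dt, giving 2√h = 2√h₀ − (0.02706/A) t.
Set h = 0: 2√h₀ = (0.02706/A) t_empty ⇒ t_empty = 2A√h₀/0.02706.
t_empty = 2·2.876·√2.154/0.02706 = 5.75200·1.46765/0.02706 = 311.971 s.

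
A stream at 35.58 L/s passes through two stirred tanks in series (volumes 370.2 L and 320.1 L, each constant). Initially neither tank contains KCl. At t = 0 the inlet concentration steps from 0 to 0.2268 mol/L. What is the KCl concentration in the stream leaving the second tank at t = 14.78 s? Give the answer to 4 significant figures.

0.1022 mol/L

Time constants: τᵢ = Vᵢ/Q for each well-mixed tank.
τ₁ = 370.2/35.58 = 10.4047 s; τ₂ = 320.1/35.58 = 8.99663 s.
Tank 1: C₁ = C_in(1 − e^(−t/τ₁)). Tank 2 (τ₁ ≠ τ₂): C₂ = C_in[1 − (τ₁ e^(−t/τ₁) − τ₂ e^(−t/τ₂))/(τ₁ − τ₂)].
At t = 14.78: e^(−t/τ₁) = 0.241591, e^(−t/τ₂) = 0.193430.
C₂ = 0.2268·[1 − (10.4047·0.241591 − 8.99663·0.193430)/(1.40809)] = 0.2268·0.450700 = 0.102219 mol/L.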